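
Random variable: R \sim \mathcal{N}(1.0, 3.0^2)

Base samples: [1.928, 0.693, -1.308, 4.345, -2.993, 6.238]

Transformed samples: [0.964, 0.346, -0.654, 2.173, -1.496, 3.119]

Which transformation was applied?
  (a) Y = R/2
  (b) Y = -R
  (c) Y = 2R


Checking option (a) Y = R/2:
  R = 1.928 -> Y = 0.964 ✓
  R = 0.693 -> Y = 0.346 ✓
  R = -1.308 -> Y = -0.654 ✓
All samples match this transformation.

(a) R/2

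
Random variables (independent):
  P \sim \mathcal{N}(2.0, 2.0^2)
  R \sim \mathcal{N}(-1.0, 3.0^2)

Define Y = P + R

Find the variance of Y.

For independent RVs: Var(aX + bY) = a²Var(X) + b²Var(Y)
Var(P) = 4
Var(R) = 9
Var(Y) = 1²*4 + 1²*9
= 1*4 + 1*9 = 13

13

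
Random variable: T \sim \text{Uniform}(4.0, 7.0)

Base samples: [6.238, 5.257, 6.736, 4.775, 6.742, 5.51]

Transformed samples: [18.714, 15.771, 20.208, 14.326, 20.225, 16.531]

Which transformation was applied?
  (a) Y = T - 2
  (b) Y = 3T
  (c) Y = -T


Checking option (b) Y = 3T:
  T = 6.238 -> Y = 18.714 ✓
  T = 5.257 -> Y = 15.771 ✓
  T = 6.736 -> Y = 20.208 ✓
All samples match this transformation.

(b) 3T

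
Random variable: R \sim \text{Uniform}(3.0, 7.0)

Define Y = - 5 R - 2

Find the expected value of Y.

For Y = -5R - 2:
E[Y] = -5 * E[R] - 2
E[R] = (3 + 7)/2 = 5
E[Y] = -5 * 5 - 2 = -27

-27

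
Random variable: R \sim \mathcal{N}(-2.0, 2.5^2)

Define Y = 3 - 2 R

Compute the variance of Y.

For Y = aR + b: Var(Y) = a² * Var(R)
Var(R) = 2.5^2 = 6.25
Var(Y) = (-2)² * 6.25 = 4 * 6.25 = 25

25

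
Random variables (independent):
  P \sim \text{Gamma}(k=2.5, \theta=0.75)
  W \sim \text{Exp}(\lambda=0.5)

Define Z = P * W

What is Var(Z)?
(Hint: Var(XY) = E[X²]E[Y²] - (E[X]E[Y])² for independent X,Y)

Var(XY) = E[X²]E[Y²] - (E[X]E[Y])²
E[P] = 1.875, Var(P) = 1.40625
E[W] = 2, Var(W) = 4
E[P²] = 1.40625 + 1.875² = 4.921875
E[W²] = 4 + 2² = 8
Var(Z) = 4.921875*8 - (1.875*2)²
= 39.375 - 14.0625 = 25.3125

25.3125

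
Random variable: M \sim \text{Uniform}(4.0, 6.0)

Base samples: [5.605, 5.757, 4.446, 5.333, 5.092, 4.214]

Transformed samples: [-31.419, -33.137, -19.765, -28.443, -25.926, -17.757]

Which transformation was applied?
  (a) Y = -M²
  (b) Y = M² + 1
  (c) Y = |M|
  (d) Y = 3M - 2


Checking option (a) Y = -M²:
  M = 5.605 -> Y = -31.419 ✓
  M = 5.757 -> Y = -33.137 ✓
  M = 4.446 -> Y = -19.765 ✓
All samples match this transformation.

(a) -M²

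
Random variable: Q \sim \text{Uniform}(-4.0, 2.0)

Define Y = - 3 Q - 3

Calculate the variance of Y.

For Y = aQ + b: Var(Y) = a² * Var(Q)
Var(Q) = (2 + 4)^2/12 = 3
Var(Y) = (-3)² * 3 = 9 * 3 = 27

27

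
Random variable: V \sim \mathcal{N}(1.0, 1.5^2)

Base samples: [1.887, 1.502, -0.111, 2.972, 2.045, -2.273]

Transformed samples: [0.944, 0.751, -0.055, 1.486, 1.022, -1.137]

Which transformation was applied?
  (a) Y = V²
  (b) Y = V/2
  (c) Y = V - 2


Checking option (b) Y = V/2:
  V = 1.887 -> Y = 0.944 ✓
  V = 1.502 -> Y = 0.751 ✓
  V = -0.111 -> Y = -0.055 ✓
All samples match this transformation.

(b) V/2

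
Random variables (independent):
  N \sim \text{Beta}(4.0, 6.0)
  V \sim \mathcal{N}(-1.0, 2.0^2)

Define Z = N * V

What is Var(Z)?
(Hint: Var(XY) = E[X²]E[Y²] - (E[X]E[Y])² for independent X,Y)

Var(XY) = E[X²]E[Y²] - (E[X]E[Y])²
E[N] = 0.4, Var(N) = 0.021818182
E[V] = -1, Var(V) = 4
E[N²] = 0.021818182 + 0.4² = 0.18181818
E[V²] = 4 + (-1)² = 5
Var(Z) = 0.18181818*5 - (0.4*(-1))²
= 0.90909091 - 0.16 = 0.74909091

0.74909091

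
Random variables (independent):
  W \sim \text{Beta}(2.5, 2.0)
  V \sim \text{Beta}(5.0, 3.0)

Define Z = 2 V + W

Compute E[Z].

E[Z] = 1*E[W] + 2*E[V]
E[W] = 0.55555556
E[V] = 0.625
E[Z] = 1*0.55555556 + 2*0.625 = 1.8055556

1.8055556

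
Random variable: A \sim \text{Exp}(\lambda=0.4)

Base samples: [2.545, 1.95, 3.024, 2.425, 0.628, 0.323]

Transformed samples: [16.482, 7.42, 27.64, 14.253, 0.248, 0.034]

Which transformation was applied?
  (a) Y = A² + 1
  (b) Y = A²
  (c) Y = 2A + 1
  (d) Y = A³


Checking option (d) Y = A³:
  A = 2.545 -> Y = 16.482 ✓
  A = 1.95 -> Y = 7.42 ✓
  A = 3.024 -> Y = 27.64 ✓
All samples match this transformation.

(d) A³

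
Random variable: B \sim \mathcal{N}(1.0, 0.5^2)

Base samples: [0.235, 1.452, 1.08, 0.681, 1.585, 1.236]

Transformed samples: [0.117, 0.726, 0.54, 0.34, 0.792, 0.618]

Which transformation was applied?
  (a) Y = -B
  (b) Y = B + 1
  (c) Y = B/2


Checking option (c) Y = B/2:
  B = 0.235 -> Y = 0.117 ✓
  B = 1.452 -> Y = 0.726 ✓
  B = 1.08 -> Y = 0.54 ✓
All samples match this transformation.

(c) B/2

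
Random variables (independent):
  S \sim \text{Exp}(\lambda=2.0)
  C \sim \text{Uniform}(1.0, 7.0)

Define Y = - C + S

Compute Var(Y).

For independent RVs: Var(aX + bY) = a²Var(X) + b²Var(Y)
Var(S) = 0.25
Var(C) = 3
Var(Y) = 1²*0.25 + (-1)²*3
= 1*0.25 + 1*3 = 3.25

3.25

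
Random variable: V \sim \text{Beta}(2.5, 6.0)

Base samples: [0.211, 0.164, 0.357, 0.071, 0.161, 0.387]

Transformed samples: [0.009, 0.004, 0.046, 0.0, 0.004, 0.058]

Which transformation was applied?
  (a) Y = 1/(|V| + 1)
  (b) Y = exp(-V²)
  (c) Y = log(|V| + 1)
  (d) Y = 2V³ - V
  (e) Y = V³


Checking option (e) Y = V³:
  V = 0.211 -> Y = 0.009 ✓
  V = 0.164 -> Y = 0.004 ✓
  V = 0.357 -> Y = 0.046 ✓
All samples match this transformation.

(e) V³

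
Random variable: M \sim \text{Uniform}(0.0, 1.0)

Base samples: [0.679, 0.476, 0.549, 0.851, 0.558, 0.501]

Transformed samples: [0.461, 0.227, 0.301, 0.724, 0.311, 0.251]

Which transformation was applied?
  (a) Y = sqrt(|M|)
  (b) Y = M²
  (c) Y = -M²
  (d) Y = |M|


Checking option (b) Y = M²:
  M = 0.679 -> Y = 0.461 ✓
  M = 0.476 -> Y = 0.227 ✓
  M = 0.549 -> Y = 0.301 ✓
All samples match this transformation.

(b) M²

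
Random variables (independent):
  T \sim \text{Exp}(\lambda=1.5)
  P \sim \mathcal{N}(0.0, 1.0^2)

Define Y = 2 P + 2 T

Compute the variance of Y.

For independent RVs: Var(aX + bY) = a²Var(X) + b²Var(Y)
Var(T) = 0.44444444
Var(P) = 1
Var(Y) = 2²*0.44444444 + 2²*1
= 4*0.44444444 + 4*1 = 5.7777778

5.7777778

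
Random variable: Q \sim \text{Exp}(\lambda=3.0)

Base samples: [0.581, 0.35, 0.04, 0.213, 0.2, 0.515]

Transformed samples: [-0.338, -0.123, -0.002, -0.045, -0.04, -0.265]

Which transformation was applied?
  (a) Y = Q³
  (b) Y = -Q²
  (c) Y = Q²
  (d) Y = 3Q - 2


Checking option (b) Y = -Q²:
  Q = 0.581 -> Y = -0.338 ✓
  Q = 0.35 -> Y = -0.123 ✓
  Q = 0.04 -> Y = -0.002 ✓
All samples match this transformation.

(b) -Q²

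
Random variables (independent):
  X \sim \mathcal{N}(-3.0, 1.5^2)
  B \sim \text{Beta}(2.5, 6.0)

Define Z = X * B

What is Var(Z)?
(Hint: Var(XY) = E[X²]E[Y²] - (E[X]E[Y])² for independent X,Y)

Var(XY) = E[X²]E[Y²] - (E[X]E[Y])²
E[X] = -3, Var(X) = 2.25
E[B] = 0.29411765, Var(B) = 0.021853943
E[X²] = 2.25 + (-3)² = 11.25
E[B²] = 0.021853943 + 0.29411765² = 0.10835913
Var(Z) = 11.25*0.10835913 - (-3*0.29411765)²
= 1.2190402 - 0.77854671 = 0.44049353

0.44049353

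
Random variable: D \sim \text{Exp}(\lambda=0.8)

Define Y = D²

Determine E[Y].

Using E[X²] = Var(X) + (E[X])²:
E[D] = 1.25
Var(D) = 1/0.8^2 = 1.5625
E[D²] = 1.5625 + 1.25² = 1.5625 + 1.5625 = 3.125

3.125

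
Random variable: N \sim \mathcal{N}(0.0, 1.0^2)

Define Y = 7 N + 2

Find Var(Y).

For Y = aN + b: Var(Y) = a² * Var(N)
Var(N) = 1.0^2 = 1
Var(Y) = 7² * 1 = 49 * 1 = 49

49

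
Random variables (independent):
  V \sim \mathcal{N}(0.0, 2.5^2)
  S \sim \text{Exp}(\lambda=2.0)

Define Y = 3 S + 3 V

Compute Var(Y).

For independent RVs: Var(aX + bY) = a²Var(X) + b²Var(Y)
Var(V) = 6.25
Var(S) = 0.25
Var(Y) = 3²*6.25 + 3²*0.25
= 9*6.25 + 9*0.25 = 58.5

58.5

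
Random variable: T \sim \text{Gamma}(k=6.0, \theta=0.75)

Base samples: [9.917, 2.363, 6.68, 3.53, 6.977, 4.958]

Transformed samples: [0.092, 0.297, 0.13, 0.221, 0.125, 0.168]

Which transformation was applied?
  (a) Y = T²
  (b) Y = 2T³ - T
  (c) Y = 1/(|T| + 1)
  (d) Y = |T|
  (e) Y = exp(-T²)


Checking option (c) Y = 1/(|T| + 1):
  T = 9.917 -> Y = 0.092 ✓
  T = 2.363 -> Y = 0.297 ✓
  T = 6.68 -> Y = 0.13 ✓
All samples match this transformation.

(c) 1/(|T| + 1)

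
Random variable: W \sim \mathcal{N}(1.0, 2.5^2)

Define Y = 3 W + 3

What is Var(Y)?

For Y = aW + b: Var(Y) = a² * Var(W)
Var(W) = 2.5^2 = 6.25
Var(Y) = 3² * 6.25 = 9 * 6.25 = 56.25

56.25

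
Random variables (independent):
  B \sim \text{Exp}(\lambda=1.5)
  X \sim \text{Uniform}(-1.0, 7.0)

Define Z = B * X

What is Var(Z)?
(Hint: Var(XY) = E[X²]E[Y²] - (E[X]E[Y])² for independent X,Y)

Var(XY) = E[X²]E[Y²] - (E[X]E[Y])²
E[B] = 0.66666667, Var(B) = 0.44444444
E[X] = 3, Var(X) = 5.3333333
E[B²] = 0.44444444 + 0.66666667² = 0.88888889
E[X²] = 5.3333333 + 3² = 14.333333
Var(Z) = 0.88888889*14.333333 - (0.66666667*3)²
= 12.740741 - 4 = 8.7407407

8.7407407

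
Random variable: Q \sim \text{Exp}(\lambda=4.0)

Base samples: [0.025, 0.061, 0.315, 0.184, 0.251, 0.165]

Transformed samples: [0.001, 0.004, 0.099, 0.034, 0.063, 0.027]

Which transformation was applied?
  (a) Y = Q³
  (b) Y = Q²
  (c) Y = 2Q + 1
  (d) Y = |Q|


Checking option (b) Y = Q²:
  Q = 0.025 -> Y = 0.001 ✓
  Q = 0.061 -> Y = 0.004 ✓
  Q = 0.315 -> Y = 0.099 ✓
All samples match this transformation.

(b) Q²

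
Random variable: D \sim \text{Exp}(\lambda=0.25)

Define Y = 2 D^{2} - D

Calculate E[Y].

E[Y] = 2*E[D²] - 1*E[D]
E[D] = 4
E[D²] = Var(D) + (E[D])² = 16 + 16 = 32
E[Y] = 2*32 - 1*4 = 60

60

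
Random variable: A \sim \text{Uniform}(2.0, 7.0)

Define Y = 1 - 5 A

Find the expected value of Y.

For Y = -5A + 1:
E[Y] = -5 * E[A] + 1
E[A] = (2 + 7)/2 = 4.5
E[Y] = -5 * 4.5 + 1 = -21.5

-21.5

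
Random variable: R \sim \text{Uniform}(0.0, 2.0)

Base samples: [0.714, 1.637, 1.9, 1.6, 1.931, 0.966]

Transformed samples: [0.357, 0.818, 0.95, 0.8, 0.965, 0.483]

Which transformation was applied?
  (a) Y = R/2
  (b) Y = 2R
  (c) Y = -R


Checking option (a) Y = R/2:
  R = 0.714 -> Y = 0.357 ✓
  R = 1.637 -> Y = 0.818 ✓
  R = 1.9 -> Y = 0.95 ✓
All samples match this transformation.

(a) R/2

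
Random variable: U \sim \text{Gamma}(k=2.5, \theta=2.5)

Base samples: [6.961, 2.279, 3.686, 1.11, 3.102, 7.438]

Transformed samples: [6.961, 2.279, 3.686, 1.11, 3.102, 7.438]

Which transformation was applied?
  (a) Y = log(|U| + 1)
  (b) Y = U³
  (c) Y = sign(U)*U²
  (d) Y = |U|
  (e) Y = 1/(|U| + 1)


Checking option (d) Y = |U|:
  U = 6.961 -> Y = 6.961 ✓
  U = 2.279 -> Y = 2.279 ✓
  U = 3.686 -> Y = 3.686 ✓
All samples match this transformation.

(d) |U|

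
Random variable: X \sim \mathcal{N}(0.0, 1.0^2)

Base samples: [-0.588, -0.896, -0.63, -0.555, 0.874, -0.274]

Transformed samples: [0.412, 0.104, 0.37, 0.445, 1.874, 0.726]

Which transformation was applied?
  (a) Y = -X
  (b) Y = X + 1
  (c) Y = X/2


Checking option (b) Y = X + 1:
  X = -0.588 -> Y = 0.412 ✓
  X = -0.896 -> Y = 0.104 ✓
  X = -0.63 -> Y = 0.37 ✓
All samples match this transformation.

(b) X + 1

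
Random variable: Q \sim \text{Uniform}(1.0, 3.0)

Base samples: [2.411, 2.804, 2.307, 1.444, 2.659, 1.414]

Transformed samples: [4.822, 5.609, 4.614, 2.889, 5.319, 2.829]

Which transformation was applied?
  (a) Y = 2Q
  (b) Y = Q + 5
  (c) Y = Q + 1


Checking option (a) Y = 2Q:
  Q = 2.411 -> Y = 4.822 ✓
  Q = 2.804 -> Y = 5.609 ✓
  Q = 2.307 -> Y = 4.614 ✓
All samples match this transformation.

(a) 2Q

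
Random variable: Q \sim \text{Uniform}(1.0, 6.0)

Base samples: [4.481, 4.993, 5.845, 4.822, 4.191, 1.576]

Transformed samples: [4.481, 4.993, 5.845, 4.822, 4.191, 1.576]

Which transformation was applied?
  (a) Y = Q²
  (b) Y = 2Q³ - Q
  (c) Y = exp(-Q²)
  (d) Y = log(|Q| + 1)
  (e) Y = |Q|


Checking option (e) Y = |Q|:
  Q = 4.481 -> Y = 4.481 ✓
  Q = 4.993 -> Y = 4.993 ✓
  Q = 5.845 -> Y = 5.845 ✓
All samples match this transformation.

(e) |Q|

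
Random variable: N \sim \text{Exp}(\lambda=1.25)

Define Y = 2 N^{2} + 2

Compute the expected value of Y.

E[Y] = 2*E[N²] + 2
E[N] = 0.8
E[N²] = Var(N) + (E[N])² = 0.64 + 0.64 = 1.28
E[Y] = 2*1.28 + 2 = 4.56

4.56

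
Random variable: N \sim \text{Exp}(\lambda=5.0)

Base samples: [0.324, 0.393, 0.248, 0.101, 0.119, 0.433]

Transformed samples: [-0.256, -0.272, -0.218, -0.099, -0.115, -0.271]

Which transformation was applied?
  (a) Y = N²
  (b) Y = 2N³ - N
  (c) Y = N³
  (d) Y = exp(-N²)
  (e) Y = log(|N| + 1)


Checking option (b) Y = 2N³ - N:
  N = 0.324 -> Y = -0.256 ✓
  N = 0.393 -> Y = -0.272 ✓
  N = 0.248 -> Y = -0.218 ✓
All samples match this transformation.

(b) 2N³ - N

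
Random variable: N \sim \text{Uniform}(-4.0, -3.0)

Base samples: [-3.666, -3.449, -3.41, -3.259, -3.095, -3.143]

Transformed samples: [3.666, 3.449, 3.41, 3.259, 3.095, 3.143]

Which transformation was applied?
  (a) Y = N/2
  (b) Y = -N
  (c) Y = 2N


Checking option (b) Y = -N:
  N = -3.666 -> Y = 3.666 ✓
  N = -3.449 -> Y = 3.449 ✓
  N = -3.41 -> Y = 3.41 ✓
All samples match this transformation.

(b) -N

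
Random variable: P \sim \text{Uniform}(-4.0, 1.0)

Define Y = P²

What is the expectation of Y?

Using E[X²] = Var(X) + (E[X])²:
E[P] = -1.5
Var(P) = (1 + 4)^2/12 = 2.0833333
E[P²] = 2.0833333 + (-1.5)² = 2.0833333 + 2.25 = 4.3333333

4.3333333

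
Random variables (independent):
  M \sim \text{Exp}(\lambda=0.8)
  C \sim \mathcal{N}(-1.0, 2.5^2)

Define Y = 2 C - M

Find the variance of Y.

For independent RVs: Var(aX + bY) = a²Var(X) + b²Var(Y)
Var(M) = 1.5625
Var(C) = 6.25
Var(Y) = (-1)²*1.5625 + 2²*6.25
= 1*1.5625 + 4*6.25 = 26.5625

26.5625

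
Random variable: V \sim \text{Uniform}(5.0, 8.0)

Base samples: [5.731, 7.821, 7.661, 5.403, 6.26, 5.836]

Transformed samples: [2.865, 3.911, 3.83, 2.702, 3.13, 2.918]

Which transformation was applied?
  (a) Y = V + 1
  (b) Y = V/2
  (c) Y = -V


Checking option (b) Y = V/2:
  V = 5.731 -> Y = 2.865 ✓
  V = 7.821 -> Y = 3.911 ✓
  V = 7.661 -> Y = 3.83 ✓
All samples match this transformation.

(b) V/2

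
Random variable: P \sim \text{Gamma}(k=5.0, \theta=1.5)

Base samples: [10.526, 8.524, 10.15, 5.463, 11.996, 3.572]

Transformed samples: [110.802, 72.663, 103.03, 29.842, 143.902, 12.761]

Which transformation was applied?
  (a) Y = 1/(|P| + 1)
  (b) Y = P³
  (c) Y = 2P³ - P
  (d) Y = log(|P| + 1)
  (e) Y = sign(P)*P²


Checking option (e) Y = sign(P)*P²:
  P = 10.526 -> Y = 110.802 ✓
  P = 8.524 -> Y = 72.663 ✓
  P = 10.15 -> Y = 103.03 ✓
All samples match this transformation.

(e) sign(P)*P²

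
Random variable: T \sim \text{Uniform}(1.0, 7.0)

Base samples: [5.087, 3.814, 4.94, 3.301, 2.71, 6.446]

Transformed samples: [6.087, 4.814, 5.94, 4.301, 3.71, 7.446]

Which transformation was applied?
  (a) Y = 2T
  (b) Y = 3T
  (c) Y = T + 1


Checking option (c) Y = T + 1:
  T = 5.087 -> Y = 6.087 ✓
  T = 3.814 -> Y = 4.814 ✓
  T = 4.94 -> Y = 5.94 ✓
All samples match this transformation.

(c) T + 1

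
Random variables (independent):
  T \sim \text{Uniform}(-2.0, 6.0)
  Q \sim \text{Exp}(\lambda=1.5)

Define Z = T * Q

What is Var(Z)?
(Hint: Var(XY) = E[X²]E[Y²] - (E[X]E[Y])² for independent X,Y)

Var(XY) = E[X²]E[Y²] - (E[X]E[Y])²
E[T] = 2, Var(T) = 5.3333333
E[Q] = 0.66666667, Var(Q) = 0.44444444
E[T²] = 5.3333333 + 2² = 9.3333333
E[Q²] = 0.44444444 + 0.66666667² = 0.88888889
Var(Z) = 9.3333333*0.88888889 - (2*0.66666667)²
= 8.2962963 - 1.7777778 = 6.5185185

6.5185185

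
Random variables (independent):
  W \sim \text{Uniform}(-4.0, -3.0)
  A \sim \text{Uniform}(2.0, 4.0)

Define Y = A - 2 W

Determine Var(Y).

For independent RVs: Var(aX + bY) = a²Var(X) + b²Var(Y)
Var(W) = 0.083333333
Var(A) = 0.33333333
Var(Y) = (-2)²*0.083333333 + 1²*0.33333333
= 4*0.083333333 + 1*0.33333333 = 0.66666667

0.66666667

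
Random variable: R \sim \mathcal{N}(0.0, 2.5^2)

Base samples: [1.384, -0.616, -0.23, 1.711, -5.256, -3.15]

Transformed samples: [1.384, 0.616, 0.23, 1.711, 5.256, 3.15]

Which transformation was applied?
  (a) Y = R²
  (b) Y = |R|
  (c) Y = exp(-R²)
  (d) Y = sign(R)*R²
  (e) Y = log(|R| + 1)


Checking option (b) Y = |R|:
  R = 1.384 -> Y = 1.384 ✓
  R = -0.616 -> Y = 0.616 ✓
  R = -0.23 -> Y = 0.23 ✓
All samples match this transformation.

(b) |R|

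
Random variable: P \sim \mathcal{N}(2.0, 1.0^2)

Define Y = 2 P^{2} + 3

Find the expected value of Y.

E[Y] = 2*E[P²] + 3
E[P] = 2
E[P²] = Var(P) + (E[P])² = 1 + 4 = 5
E[Y] = 2*5 + 3 = 13

13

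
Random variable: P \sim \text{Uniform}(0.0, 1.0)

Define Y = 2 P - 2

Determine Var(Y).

For Y = aP + b: Var(Y) = a² * Var(P)
Var(P) = (1 - 0)^2/12 = 0.083333333
Var(Y) = 2² * 0.083333333 = 4 * 0.083333333 = 0.33333333

0.33333333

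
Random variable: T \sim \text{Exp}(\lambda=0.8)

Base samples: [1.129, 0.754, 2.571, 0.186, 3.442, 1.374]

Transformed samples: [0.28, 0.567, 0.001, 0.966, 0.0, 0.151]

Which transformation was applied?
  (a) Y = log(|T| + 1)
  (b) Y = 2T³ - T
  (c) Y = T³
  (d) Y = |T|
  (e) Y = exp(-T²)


Checking option (e) Y = exp(-T²):
  T = 1.129 -> Y = 0.28 ✓
  T = 0.754 -> Y = 0.567 ✓
  T = 2.571 -> Y = 0.001 ✓
All samples match this transformation.

(e) exp(-T²)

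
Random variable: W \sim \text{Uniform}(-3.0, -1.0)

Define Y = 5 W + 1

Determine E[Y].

For Y = 5W + 1:
E[Y] = 5 * E[W] + 1
E[W] = (-3 - 1)/2 = -2
E[Y] = 5 * (-2) + 1 = -9

-9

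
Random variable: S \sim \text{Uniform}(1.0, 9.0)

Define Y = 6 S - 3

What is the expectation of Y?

For Y = 6S - 3:
E[Y] = 6 * E[S] - 3
E[S] = (1 + 9)/2 = 5
E[Y] = 6 * 5 - 3 = 27

27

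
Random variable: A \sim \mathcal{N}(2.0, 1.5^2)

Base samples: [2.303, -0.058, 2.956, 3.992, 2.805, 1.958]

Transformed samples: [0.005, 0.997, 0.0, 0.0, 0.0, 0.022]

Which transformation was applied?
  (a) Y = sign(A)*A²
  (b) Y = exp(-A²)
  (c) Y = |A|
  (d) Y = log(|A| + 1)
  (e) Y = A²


Checking option (b) Y = exp(-A²):
  A = 2.303 -> Y = 0.005 ✓
  A = -0.058 -> Y = 0.997 ✓
  A = 2.956 -> Y = 0.0 ✓
All samples match this transformation.

(b) exp(-A²)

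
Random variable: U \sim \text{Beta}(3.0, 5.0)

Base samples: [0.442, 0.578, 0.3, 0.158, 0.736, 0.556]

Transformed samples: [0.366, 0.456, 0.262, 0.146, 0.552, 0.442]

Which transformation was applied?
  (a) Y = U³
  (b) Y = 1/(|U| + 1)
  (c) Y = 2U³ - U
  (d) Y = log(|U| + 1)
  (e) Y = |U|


Checking option (d) Y = log(|U| + 1):
  U = 0.442 -> Y = 0.366 ✓
  U = 0.578 -> Y = 0.456 ✓
  U = 0.3 -> Y = 0.262 ✓
All samples match this transformation.

(d) log(|U| + 1)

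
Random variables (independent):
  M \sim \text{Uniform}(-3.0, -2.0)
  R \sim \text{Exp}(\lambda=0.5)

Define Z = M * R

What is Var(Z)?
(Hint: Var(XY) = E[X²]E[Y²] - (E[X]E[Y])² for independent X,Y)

Var(XY) = E[X²]E[Y²] - (E[X]E[Y])²
E[M] = -2.5, Var(M) = 0.083333333
E[R] = 2, Var(R) = 4
E[M²] = 0.083333333 + (-2.5)² = 6.3333333
E[R²] = 4 + 2² = 8
Var(Z) = 6.3333333*8 - (-2.5*2)²
= 50.666667 - 25 = 25.666667

25.666667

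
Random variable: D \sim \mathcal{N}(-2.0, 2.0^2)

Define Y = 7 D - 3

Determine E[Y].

For Y = 7D - 3:
E[Y] = 7 * E[D] - 3
E[D] = -2.0 = -2
E[Y] = 7 * (-2) - 3 = -17

-17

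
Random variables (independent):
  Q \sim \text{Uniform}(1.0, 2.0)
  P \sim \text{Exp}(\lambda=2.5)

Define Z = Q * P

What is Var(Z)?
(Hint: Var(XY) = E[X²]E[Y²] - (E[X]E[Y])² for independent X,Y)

Var(XY) = E[X²]E[Y²] - (E[X]E[Y])²
E[Q] = 1.5, Var(Q) = 0.083333333
E[P] = 0.4, Var(P) = 0.16
E[Q²] = 0.083333333 + 1.5² = 2.3333333
E[P²] = 0.16 + 0.4² = 0.32
Var(Z) = 2.3333333*0.32 - (1.5*0.4)²
= 0.74666667 - 0.36 = 0.38666667

0.38666667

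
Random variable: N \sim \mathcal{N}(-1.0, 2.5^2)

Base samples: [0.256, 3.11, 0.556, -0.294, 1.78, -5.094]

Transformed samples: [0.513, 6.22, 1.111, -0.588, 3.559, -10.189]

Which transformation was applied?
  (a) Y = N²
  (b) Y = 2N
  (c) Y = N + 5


Checking option (b) Y = 2N:
  N = 0.256 -> Y = 0.513 ✓
  N = 3.11 -> Y = 6.22 ✓
  N = 0.556 -> Y = 1.111 ✓
All samples match this transformation.

(b) 2N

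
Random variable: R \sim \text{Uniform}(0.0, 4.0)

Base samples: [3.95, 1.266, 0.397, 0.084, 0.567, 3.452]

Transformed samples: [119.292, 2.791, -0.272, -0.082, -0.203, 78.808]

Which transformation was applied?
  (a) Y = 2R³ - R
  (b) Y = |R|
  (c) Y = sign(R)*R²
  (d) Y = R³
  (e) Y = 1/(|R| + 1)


Checking option (a) Y = 2R³ - R:
  R = 3.95 -> Y = 119.292 ✓
  R = 1.266 -> Y = 2.791 ✓
  R = 0.397 -> Y = -0.272 ✓
All samples match this transformation.

(a) 2R³ - R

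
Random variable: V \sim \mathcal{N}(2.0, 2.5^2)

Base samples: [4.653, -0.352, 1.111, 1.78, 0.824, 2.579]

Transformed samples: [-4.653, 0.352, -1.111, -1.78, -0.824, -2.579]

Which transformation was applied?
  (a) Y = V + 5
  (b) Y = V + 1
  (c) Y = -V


Checking option (c) Y = -V:
  V = 4.653 -> Y = -4.653 ✓
  V = -0.352 -> Y = 0.352 ✓
  V = 1.111 -> Y = -1.111 ✓
All samples match this transformation.

(c) -V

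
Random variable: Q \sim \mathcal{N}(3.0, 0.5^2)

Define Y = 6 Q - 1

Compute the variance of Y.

For Y = aQ + b: Var(Y) = a² * Var(Q)
Var(Q) = 0.5^2 = 0.25
Var(Y) = 6² * 0.25 = 36 * 0.25 = 9

9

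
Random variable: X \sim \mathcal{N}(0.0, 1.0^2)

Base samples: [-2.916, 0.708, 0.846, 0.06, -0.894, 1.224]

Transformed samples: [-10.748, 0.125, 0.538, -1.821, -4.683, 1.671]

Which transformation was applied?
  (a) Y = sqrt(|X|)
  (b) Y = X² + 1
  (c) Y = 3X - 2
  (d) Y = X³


Checking option (c) Y = 3X - 2:
  X = -2.916 -> Y = -10.748 ✓
  X = 0.708 -> Y = 0.125 ✓
  X = 0.846 -> Y = 0.538 ✓
All samples match this transformation.

(c) 3X - 2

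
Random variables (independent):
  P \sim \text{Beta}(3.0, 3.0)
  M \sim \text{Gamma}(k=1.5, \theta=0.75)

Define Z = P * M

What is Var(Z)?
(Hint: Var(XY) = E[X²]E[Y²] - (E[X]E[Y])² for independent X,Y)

Var(XY) = E[X²]E[Y²] - (E[X]E[Y])²
E[P] = 0.5, Var(P) = 0.035714286
E[M] = 1.125, Var(M) = 0.84375
E[P²] = 0.035714286 + 0.5² = 0.28571429
E[M²] = 0.84375 + 1.125² = 2.109375
Var(Z) = 0.28571429*2.109375 - (0.5*1.125)²
= 0.60267857 - 0.31640625 = 0.28627232

0.28627232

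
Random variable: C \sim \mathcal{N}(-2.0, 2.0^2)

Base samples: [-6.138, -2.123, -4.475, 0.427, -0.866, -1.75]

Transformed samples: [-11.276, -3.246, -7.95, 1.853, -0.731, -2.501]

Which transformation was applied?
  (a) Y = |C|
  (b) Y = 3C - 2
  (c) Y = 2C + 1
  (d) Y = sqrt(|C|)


Checking option (c) Y = 2C + 1:
  C = -6.138 -> Y = -11.276 ✓
  C = -2.123 -> Y = -3.246 ✓
  C = -4.475 -> Y = -7.95 ✓
All samples match this transformation.

(c) 2C + 1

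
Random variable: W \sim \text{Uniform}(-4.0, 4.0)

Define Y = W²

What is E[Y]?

Using E[X²] = Var(X) + (E[X])²:
E[W] = 0
Var(W) = (4 + 4)^2/12 = 5.3333333
E[W²] = 5.3333333 + 0² = 5.3333333 + 0 = 5.3333333

5.3333333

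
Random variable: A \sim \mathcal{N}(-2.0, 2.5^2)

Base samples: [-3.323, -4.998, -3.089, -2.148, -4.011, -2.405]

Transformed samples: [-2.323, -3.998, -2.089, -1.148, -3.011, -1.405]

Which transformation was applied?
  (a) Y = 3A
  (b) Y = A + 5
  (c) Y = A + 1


Checking option (c) Y = A + 1:
  A = -3.323 -> Y = -2.323 ✓
  A = -4.998 -> Y = -3.998 ✓
  A = -3.089 -> Y = -2.089 ✓
All samples match this transformation.

(c) A + 1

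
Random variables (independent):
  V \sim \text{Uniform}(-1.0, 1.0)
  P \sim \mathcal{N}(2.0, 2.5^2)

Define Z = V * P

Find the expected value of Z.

For independent RVs: E[XY] = E[X]*E[Y]
E[V] = 0
E[P] = 2
E[Z] = 0 * 2 = 0

0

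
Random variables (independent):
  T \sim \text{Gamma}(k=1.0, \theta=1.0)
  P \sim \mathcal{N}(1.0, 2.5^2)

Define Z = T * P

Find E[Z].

For independent RVs: E[XY] = E[X]*E[Y]
E[T] = 1
E[P] = 1
E[Z] = 1 * 1 = 1

1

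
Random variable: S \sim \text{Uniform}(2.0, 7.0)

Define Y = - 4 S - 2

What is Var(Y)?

For Y = aS + b: Var(Y) = a² * Var(S)
Var(S) = (7 - 2)^2/12 = 2.0833333
Var(Y) = (-4)² * 2.0833333 = 16 * 2.0833333 = 33.333333

33.333333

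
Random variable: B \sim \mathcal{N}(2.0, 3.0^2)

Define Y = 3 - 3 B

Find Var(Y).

For Y = aB + b: Var(Y) = a² * Var(B)
Var(B) = 3.0^2 = 9
Var(Y) = (-3)² * 9 = 9 * 9 = 81

81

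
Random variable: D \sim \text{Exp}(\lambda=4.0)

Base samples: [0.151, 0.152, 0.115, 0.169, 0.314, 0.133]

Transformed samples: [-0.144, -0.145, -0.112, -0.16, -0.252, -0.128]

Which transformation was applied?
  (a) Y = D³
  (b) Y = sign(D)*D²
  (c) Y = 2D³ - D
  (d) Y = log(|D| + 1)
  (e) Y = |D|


Checking option (c) Y = 2D³ - D:
  D = 0.151 -> Y = -0.144 ✓
  D = 0.152 -> Y = -0.145 ✓
  D = 0.115 -> Y = -0.112 ✓
All samples match this transformation.

(c) 2D³ - D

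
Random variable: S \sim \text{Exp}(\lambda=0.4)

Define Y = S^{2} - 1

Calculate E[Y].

E[Y] = 1*E[S²] - 1
E[S] = 2.5
E[S²] = Var(S) + (E[S])² = 6.25 + 6.25 = 12.5
E[Y] = 1*12.5 - 1 = 11.5

11.5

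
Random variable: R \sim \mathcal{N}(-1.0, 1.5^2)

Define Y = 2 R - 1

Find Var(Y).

For Y = aR + b: Var(Y) = a² * Var(R)
Var(R) = 1.5^2 = 2.25
Var(Y) = 2² * 2.25 = 4 * 2.25 = 9

9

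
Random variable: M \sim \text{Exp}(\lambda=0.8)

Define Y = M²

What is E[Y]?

Using E[X²] = Var(X) + (E[X])²:
E[M] = 1.25
Var(M) = 1/0.8^2 = 1.5625
E[M²] = 1.5625 + 1.25² = 1.5625 + 1.5625 = 3.125

3.125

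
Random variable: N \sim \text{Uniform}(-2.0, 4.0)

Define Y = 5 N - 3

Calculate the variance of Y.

For Y = aN + b: Var(Y) = a² * Var(N)
Var(N) = (4 + 2)^2/12 = 3
Var(Y) = 5² * 3 = 25 * 3 = 75

75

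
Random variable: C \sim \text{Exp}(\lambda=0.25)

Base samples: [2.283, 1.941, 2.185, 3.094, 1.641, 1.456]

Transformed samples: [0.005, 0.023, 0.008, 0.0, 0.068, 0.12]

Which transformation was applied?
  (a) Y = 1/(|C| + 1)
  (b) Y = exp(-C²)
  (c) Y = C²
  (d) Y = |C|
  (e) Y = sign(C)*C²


Checking option (b) Y = exp(-C²):
  C = 2.283 -> Y = 0.005 ✓
  C = 1.941 -> Y = 0.023 ✓
  C = 2.185 -> Y = 0.008 ✓
All samples match this transformation.

(b) exp(-C²)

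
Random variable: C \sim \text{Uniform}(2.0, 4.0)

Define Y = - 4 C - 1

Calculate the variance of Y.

For Y = aC + b: Var(Y) = a² * Var(C)
Var(C) = (4 - 2)^2/12 = 0.33333333
Var(Y) = (-4)² * 0.33333333 = 16 * 0.33333333 = 5.3333333

5.3333333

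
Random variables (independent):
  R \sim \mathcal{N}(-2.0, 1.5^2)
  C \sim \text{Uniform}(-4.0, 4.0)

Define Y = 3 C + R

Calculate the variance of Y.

For independent RVs: Var(aX + bY) = a²Var(X) + b²Var(Y)
Var(R) = 2.25
Var(C) = 5.3333333
Var(Y) = 1²*2.25 + 3²*5.3333333
= 1*2.25 + 9*5.3333333 = 50.25

50.25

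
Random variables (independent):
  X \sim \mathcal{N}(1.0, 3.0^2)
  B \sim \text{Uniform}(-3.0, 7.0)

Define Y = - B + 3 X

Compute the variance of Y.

For independent RVs: Var(aX + bY) = a²Var(X) + b²Var(Y)
Var(X) = 9
Var(B) = 8.3333333
Var(Y) = 3²*9 + (-1)²*8.3333333
= 9*9 + 1*8.3333333 = 89.333333

89.333333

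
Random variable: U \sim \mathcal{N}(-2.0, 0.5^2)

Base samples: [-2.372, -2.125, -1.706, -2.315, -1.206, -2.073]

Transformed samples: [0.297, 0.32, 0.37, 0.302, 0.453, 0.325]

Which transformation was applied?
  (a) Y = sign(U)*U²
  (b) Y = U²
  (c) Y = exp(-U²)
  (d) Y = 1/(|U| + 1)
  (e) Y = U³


Checking option (d) Y = 1/(|U| + 1):
  U = -2.372 -> Y = 0.297 ✓
  U = -2.125 -> Y = 0.32 ✓
  U = -1.706 -> Y = 0.37 ✓
All samples match this transformation.

(d) 1/(|U| + 1)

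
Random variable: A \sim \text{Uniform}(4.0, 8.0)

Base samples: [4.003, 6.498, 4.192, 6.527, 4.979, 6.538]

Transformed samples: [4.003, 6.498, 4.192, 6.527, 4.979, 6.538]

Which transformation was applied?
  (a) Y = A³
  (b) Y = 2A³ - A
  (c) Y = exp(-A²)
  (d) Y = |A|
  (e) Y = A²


Checking option (d) Y = |A|:
  A = 4.003 -> Y = 4.003 ✓
  A = 6.498 -> Y = 6.498 ✓
  A = 4.192 -> Y = 4.192 ✓
All samples match this transformation.

(d) |A|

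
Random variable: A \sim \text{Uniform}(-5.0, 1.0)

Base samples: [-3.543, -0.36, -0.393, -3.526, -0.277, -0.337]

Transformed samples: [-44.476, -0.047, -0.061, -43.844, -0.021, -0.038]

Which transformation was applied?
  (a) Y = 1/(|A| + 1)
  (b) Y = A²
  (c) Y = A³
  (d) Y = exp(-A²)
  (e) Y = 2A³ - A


Checking option (c) Y = A³:
  A = -3.543 -> Y = -44.476 ✓
  A = -0.36 -> Y = -0.047 ✓
  A = -0.393 -> Y = -0.061 ✓
All samples match this transformation.

(c) A³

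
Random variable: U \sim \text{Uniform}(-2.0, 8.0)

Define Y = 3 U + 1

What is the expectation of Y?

For Y = 3U + 1:
E[Y] = 3 * E[U] + 1
E[U] = (-2 + 8)/2 = 3
E[Y] = 3 * 3 + 1 = 10

10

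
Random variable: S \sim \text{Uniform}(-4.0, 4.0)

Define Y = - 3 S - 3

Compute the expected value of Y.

For Y = -3S - 3:
E[Y] = -3 * E[S] - 3
E[S] = (-4 + 4)/2 = 0
E[Y] = -3 * 0 - 3 = -3

-3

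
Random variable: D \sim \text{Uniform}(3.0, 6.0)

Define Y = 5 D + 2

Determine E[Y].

For Y = 5D + 2:
E[Y] = 5 * E[D] + 2
E[D] = (3 + 6)/2 = 4.5
E[Y] = 5 * 4.5 + 2 = 24.5

24.5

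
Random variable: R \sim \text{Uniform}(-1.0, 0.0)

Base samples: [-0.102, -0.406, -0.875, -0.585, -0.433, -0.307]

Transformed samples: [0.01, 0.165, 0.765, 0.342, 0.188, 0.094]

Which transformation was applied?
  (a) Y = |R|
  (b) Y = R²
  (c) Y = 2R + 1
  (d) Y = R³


Checking option (b) Y = R²:
  R = -0.102 -> Y = 0.01 ✓
  R = -0.406 -> Y = 0.165 ✓
  R = -0.875 -> Y = 0.765 ✓
All samples match this transformation.

(b) R²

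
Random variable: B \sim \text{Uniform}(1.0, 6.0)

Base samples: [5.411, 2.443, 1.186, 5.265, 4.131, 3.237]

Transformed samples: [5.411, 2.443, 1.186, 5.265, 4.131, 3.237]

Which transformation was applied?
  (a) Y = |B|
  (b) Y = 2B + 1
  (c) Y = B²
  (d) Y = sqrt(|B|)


Checking option (a) Y = |B|:
  B = 5.411 -> Y = 5.411 ✓
  B = 2.443 -> Y = 2.443 ✓
  B = 1.186 -> Y = 1.186 ✓
All samples match this transformation.

(a) |B|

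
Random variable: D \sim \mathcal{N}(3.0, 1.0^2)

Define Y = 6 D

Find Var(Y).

For Y = aD + b: Var(Y) = a² * Var(D)
Var(D) = 1.0^2 = 1
Var(Y) = 6² * 1 = 36 * 1 = 36

36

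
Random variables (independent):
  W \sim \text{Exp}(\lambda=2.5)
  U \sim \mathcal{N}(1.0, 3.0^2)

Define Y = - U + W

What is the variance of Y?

For independent RVs: Var(aX + bY) = a²Var(X) + b²Var(Y)
Var(W) = 0.16
Var(U) = 9
Var(Y) = 1²*0.16 + (-1)²*9
= 1*0.16 + 1*9 = 9.16

9.16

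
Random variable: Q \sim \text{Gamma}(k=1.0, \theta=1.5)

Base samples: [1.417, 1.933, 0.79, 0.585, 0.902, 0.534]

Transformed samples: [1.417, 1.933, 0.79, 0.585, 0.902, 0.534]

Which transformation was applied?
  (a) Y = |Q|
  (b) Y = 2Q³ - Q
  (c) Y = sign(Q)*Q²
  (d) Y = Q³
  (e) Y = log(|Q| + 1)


Checking option (a) Y = |Q|:
  Q = 1.417 -> Y = 1.417 ✓
  Q = 1.933 -> Y = 1.933 ✓
  Q = 0.79 -> Y = 0.79 ✓
All samples match this transformation.

(a) |Q|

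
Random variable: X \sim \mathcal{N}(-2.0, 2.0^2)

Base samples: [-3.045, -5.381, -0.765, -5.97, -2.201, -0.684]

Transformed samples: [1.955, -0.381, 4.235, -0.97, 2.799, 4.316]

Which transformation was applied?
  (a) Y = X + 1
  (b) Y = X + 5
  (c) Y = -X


Checking option (b) Y = X + 5:
  X = -3.045 -> Y = 1.955 ✓
  X = -5.381 -> Y = -0.381 ✓
  X = -0.765 -> Y = 4.235 ✓
All samples match this transformation.

(b) X + 5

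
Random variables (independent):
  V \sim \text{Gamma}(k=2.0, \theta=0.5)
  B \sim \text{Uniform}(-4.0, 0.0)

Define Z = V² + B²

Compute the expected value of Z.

E[Z] = E[V²] + E[B²]
E[V²] = Var(V) + E[V]² = 0.5 + 1 = 1.5
E[B²] = Var(B) + E[B]² = 1.3333333 + 4 = 5.3333333
E[Z] = 1.5 + 5.3333333 = 6.8333333

6.8333333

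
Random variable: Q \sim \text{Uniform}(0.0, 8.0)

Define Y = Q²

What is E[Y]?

E[Q²] = Var(Q) + (E[Q])² = 5.3333333 + 16 = 21.333333

21.333333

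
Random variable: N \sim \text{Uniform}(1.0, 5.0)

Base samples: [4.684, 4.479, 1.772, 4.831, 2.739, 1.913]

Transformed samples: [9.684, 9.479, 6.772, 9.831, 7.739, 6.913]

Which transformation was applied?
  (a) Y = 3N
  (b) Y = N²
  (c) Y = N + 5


Checking option (c) Y = N + 5:
  N = 4.684 -> Y = 9.684 ✓
  N = 4.479 -> Y = 9.479 ✓
  N = 1.772 -> Y = 6.772 ✓
All samples match this transformation.

(c) N + 5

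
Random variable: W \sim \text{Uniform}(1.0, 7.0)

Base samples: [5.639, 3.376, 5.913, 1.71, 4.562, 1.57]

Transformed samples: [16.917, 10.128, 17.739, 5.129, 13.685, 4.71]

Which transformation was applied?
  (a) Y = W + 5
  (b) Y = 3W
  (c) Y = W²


Checking option (b) Y = 3W:
  W = 5.639 -> Y = 16.917 ✓
  W = 3.376 -> Y = 10.128 ✓
  W = 5.913 -> Y = 17.739 ✓
All samples match this transformation.

(b) 3W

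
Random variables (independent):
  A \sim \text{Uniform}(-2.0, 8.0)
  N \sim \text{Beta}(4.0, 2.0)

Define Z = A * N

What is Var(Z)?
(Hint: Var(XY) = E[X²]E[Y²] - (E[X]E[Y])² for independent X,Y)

Var(XY) = E[X²]E[Y²] - (E[X]E[Y])²
E[A] = 3, Var(A) = 8.3333333
E[N] = 0.66666667, Var(N) = 0.031746032
E[A²] = 8.3333333 + 3² = 17.333333
E[N²] = 0.031746032 + 0.66666667² = 0.47619048
Var(Z) = 17.333333*0.47619048 - (3*0.66666667)²
= 8.2539683 - 4 = 4.2539683

4.2539683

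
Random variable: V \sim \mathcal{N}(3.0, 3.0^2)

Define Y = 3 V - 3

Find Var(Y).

For Y = aV + b: Var(Y) = a² * Var(V)
Var(V) = 3.0^2 = 9
Var(Y) = 3² * 9 = 9 * 9 = 81

81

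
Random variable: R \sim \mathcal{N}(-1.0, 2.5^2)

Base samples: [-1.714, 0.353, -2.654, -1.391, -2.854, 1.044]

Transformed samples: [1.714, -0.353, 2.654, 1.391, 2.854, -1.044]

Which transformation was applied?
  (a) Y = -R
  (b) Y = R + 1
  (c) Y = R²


Checking option (a) Y = -R:
  R = -1.714 -> Y = 1.714 ✓
  R = 0.353 -> Y = -0.353 ✓
  R = -2.654 -> Y = 2.654 ✓
All samples match this transformation.

(a) -R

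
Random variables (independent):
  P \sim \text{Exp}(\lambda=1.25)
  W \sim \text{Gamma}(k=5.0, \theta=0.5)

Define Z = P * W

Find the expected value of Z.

For independent RVs: E[XY] = E[X]*E[Y]
E[P] = 0.8
E[W] = 2.5
E[Z] = 0.8 * 2.5 = 2

2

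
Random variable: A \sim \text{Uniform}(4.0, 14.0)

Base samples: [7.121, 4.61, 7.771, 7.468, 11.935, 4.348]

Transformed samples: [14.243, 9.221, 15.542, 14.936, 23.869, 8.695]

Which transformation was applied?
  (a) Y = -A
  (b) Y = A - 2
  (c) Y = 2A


Checking option (c) Y = 2A:
  A = 7.121 -> Y = 14.243 ✓
  A = 4.61 -> Y = 9.221 ✓
  A = 7.771 -> Y = 15.542 ✓
All samples match this transformation.

(c) 2A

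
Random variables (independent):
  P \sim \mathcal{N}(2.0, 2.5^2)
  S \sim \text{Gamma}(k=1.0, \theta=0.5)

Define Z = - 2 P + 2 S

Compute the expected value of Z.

E[Z] = -2*E[P] + 2*E[S]
E[P] = 2
E[S] = 0.5
E[Z] = -2*2 + 2*0.5 = -3

-3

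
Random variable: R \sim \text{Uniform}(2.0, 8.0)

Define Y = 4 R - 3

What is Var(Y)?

For Y = aR + b: Var(Y) = a² * Var(R)
Var(R) = (8 - 2)^2/12 = 3
Var(Y) = 4² * 3 = 16 * 3 = 48

48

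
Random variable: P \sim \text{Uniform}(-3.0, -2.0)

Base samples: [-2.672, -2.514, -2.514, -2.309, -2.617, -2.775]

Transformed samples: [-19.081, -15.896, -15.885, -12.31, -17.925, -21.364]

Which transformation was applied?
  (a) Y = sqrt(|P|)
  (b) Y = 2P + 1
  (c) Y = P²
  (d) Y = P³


Checking option (d) Y = P³:
  P = -2.672 -> Y = -19.081 ✓
  P = -2.514 -> Y = -15.896 ✓
  P = -2.514 -> Y = -15.885 ✓
All samples match this transformation.

(d) P³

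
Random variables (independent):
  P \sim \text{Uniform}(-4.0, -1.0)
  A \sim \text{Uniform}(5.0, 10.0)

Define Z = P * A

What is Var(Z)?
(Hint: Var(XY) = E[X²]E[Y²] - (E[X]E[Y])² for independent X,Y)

Var(XY) = E[X²]E[Y²] - (E[X]E[Y])²
E[P] = -2.5, Var(P) = 0.75
E[A] = 7.5, Var(A) = 2.0833333
E[P²] = 0.75 + (-2.5)² = 7
E[A²] = 2.0833333 + 7.5² = 58.333333
Var(Z) = 7*58.333333 - (-2.5*7.5)²
= 408.33333 - 351.5625 = 56.770833

56.770833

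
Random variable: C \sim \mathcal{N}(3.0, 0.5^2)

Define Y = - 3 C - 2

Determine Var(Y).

For Y = aC + b: Var(Y) = a² * Var(C)
Var(C) = 0.5^2 = 0.25
Var(Y) = (-3)² * 0.25 = 9 * 0.25 = 2.25

2.25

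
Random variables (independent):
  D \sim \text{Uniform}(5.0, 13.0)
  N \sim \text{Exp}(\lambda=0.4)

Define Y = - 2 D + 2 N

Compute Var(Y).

For independent RVs: Var(aX + bY) = a²Var(X) + b²Var(Y)
Var(D) = 5.3333333
Var(N) = 6.25
Var(Y) = (-2)²*5.3333333 + 2²*6.25
= 4*5.3333333 + 4*6.25 = 46.333333

46.333333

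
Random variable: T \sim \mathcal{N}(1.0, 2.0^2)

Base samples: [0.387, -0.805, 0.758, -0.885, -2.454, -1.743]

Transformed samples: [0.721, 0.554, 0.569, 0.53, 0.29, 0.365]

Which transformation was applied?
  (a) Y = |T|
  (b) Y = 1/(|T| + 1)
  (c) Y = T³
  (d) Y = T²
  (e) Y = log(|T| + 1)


Checking option (b) Y = 1/(|T| + 1):
  T = 0.387 -> Y = 0.721 ✓
  T = -0.805 -> Y = 0.554 ✓
  T = 0.758 -> Y = 0.569 ✓
All samples match this transformation.

(b) 1/(|T| + 1)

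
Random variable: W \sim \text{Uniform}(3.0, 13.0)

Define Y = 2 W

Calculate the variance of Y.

For Y = aW + b: Var(Y) = a² * Var(W)
Var(W) = (13 - 3)^2/12 = 8.3333333
Var(Y) = 2² * 8.3333333 = 4 * 8.3333333 = 33.333333

33.333333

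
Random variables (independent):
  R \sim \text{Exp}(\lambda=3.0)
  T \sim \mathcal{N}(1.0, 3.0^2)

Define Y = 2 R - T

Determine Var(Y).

For independent RVs: Var(aX + bY) = a²Var(X) + b²Var(Y)
Var(R) = 0.11111111
Var(T) = 9
Var(Y) = 2²*0.11111111 + (-1)²*9
= 4*0.11111111 + 1*9 = 9.4444444

9.4444444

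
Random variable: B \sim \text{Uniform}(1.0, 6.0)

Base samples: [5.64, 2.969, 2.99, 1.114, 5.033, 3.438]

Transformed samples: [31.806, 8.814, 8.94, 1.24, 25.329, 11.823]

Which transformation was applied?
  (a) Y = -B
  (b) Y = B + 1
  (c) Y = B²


Checking option (c) Y = B²:
  B = 5.64 -> Y = 31.806 ✓
  B = 2.969 -> Y = 8.814 ✓
  B = 2.99 -> Y = 8.94 ✓
All samples match this transformation.

(c) B²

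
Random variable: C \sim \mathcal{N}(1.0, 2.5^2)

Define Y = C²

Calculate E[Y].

E[C²] = Var(C) + (E[C])² = 6.25 + 1 = 7.25

7.25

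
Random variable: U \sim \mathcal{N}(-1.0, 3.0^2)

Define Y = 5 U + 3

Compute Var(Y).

For Y = aU + b: Var(Y) = a² * Var(U)
Var(U) = 3.0^2 = 9
Var(Y) = 5² * 9 = 25 * 9 = 225

225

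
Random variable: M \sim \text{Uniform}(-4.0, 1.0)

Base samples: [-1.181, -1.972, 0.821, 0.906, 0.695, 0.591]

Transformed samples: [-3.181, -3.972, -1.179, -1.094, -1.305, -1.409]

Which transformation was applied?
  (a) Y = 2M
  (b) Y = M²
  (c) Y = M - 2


Checking option (c) Y = M - 2:
  M = -1.181 -> Y = -3.181 ✓
  M = -1.972 -> Y = -3.972 ✓
  M = 0.821 -> Y = -1.179 ✓
All samples match this transformation.

(c) M - 2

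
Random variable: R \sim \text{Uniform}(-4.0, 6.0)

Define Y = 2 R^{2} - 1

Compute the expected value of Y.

E[Y] = 2*E[R²] - 1
E[R] = 1
E[R²] = Var(R) + (E[R])² = 8.3333333 + 1 = 9.3333333
E[Y] = 2*9.3333333 - 1 = 17.666667

17.666667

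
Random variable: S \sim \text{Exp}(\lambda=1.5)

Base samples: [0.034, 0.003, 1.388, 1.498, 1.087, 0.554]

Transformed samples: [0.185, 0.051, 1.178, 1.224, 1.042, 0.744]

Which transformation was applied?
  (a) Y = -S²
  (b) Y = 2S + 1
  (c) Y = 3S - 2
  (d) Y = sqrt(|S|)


Checking option (d) Y = sqrt(|S|):
  S = 0.034 -> Y = 0.185 ✓
  S = 0.003 -> Y = 0.051 ✓
  S = 1.388 -> Y = 1.178 ✓
All samples match this transformation.

(d) sqrt(|S|)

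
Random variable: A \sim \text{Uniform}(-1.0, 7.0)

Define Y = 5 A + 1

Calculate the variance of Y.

For Y = aA + b: Var(Y) = a² * Var(A)
Var(A) = (7 + 1)^2/12 = 5.3333333
Var(Y) = 5² * 5.3333333 = 25 * 5.3333333 = 133.33333

133.33333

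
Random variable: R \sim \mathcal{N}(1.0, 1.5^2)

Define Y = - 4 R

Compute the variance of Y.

For Y = aR + b: Var(Y) = a² * Var(R)
Var(R) = 1.5^2 = 2.25
Var(Y) = (-4)² * 2.25 = 16 * 2.25 = 36

36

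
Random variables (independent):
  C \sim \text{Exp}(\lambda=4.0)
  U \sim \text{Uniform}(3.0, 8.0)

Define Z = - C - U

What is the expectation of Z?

E[Z] = -1*E[C] - 1*E[U]
E[C] = 0.25
E[U] = 5.5
E[Z] = -1*0.25 - 1*5.5 = -5.75

-5.75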